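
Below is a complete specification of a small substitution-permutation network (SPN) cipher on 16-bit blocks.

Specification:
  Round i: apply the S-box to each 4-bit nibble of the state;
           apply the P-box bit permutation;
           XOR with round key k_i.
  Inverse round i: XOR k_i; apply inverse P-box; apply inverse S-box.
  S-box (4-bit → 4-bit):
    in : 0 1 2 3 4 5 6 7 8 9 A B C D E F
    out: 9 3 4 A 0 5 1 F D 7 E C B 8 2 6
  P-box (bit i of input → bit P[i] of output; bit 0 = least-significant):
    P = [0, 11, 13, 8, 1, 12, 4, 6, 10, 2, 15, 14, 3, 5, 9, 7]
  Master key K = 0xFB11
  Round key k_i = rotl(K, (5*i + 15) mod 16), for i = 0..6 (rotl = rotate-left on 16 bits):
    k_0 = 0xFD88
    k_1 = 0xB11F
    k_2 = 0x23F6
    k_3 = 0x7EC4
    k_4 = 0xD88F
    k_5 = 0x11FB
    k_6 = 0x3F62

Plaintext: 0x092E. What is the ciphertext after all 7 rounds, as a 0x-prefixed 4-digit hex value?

s_0 = plaintext = 0x092E
s_1 = Round(s_0, k_0) = 0x7114
s_2 = Round(s_1, k_1) = 0xA7B1
s_3 = Round(s_2, k_2) = 0xED03
s_4 = Round(s_3, k_3) = 0x37A6
s_5 = Round(s_4, k_4) = 0x0C7A
s_6 = Round(s_5, k_5) = 0x6C25
s_7 = Round(s_6, k_6) = 0x5B7F

0x5B7F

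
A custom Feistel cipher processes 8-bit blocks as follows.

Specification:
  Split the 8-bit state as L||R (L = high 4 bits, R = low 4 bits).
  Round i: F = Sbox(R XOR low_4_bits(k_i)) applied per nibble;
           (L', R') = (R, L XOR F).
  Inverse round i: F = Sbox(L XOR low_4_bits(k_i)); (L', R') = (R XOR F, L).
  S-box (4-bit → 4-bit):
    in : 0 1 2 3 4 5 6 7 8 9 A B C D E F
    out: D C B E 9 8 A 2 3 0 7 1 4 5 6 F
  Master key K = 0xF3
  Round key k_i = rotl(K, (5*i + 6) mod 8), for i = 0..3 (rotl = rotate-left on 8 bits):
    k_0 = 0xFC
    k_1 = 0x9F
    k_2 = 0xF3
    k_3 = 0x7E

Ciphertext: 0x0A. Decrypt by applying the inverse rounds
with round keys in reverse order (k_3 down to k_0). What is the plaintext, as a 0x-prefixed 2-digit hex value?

0xA1

s_0 = ciphertext = 0x0A
s_1 = InvRound(s_0, k_3) = 0xC0
s_2 = InvRound(s_1, k_2) = 0xFC
s_3 = InvRound(s_2, k_1) = 0x1F
s_4 = InvRound(s_3, k_0) = 0xA1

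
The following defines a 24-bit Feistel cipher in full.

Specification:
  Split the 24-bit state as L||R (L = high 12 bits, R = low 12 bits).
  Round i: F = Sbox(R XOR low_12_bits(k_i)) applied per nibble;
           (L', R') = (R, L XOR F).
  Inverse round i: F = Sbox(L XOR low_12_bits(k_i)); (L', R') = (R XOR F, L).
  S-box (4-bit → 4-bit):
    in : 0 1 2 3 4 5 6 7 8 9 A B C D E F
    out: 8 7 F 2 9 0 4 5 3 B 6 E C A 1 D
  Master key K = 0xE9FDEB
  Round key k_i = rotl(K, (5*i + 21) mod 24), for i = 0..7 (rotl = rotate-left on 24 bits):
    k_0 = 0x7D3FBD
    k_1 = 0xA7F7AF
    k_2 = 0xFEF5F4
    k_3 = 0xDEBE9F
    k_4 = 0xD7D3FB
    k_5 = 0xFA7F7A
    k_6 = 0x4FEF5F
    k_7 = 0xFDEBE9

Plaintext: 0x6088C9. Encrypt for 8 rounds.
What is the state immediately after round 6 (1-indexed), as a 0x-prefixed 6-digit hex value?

0x4D16D9

s_0 = plaintext = 0x6088C9
s_1 = Round(s_0, k_0) = 0x8C9351
s_2 = Round(s_1, k_1) = 0x351118
s_3 = Round(s_2, k_2) = 0x118A4D
s_4 = Round(s_3, k_3) = 0xA4D8B7
s_5 = Round(s_4, k_4) = 0x8B74D1
s_6 = Round(s_5, k_5) = 0x4D16D9
s_7 = Round(s_6, k_6) = 0x6D9FE5
s_8 = Round(s_7, k_7) = 0xFE5F55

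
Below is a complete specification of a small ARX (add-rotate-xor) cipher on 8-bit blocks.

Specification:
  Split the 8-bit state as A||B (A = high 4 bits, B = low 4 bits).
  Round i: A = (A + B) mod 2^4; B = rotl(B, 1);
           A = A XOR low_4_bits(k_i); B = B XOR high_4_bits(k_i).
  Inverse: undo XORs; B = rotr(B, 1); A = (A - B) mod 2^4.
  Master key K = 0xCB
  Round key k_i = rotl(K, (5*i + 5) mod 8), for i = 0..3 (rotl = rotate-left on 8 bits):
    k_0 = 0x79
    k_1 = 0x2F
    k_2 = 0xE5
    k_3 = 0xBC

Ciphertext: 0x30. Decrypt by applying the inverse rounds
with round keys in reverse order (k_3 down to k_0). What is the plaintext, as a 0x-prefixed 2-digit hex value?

0x85

s_0 = ciphertext = 0x30
s_1 = InvRound(s_0, k_3) = 0x2D
s_2 = InvRound(s_1, k_2) = 0xE9
s_3 = InvRound(s_2, k_1) = 0x4D
s_4 = InvRound(s_3, k_0) = 0x85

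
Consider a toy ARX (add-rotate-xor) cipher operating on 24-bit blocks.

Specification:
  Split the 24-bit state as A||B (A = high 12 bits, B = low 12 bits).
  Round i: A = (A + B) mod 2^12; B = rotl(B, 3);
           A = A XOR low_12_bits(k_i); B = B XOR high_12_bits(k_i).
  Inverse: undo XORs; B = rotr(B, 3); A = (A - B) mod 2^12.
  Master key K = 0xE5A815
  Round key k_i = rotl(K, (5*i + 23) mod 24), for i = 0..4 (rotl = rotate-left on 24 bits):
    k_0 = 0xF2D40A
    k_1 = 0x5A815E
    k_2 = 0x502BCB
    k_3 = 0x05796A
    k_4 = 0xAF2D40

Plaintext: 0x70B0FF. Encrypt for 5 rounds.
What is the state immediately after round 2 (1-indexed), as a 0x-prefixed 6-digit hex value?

0x58B304

s_0 = plaintext = 0x70B0FF
s_1 = Round(s_0, k_0) = 0xC008D5
s_2 = Round(s_1, k_1) = 0x58B304
s_3 = Round(s_2, k_2) = 0x344D23
s_4 = Round(s_3, k_3) = 0x90D949
s_5 = Round(s_4, k_4) = 0xF160BE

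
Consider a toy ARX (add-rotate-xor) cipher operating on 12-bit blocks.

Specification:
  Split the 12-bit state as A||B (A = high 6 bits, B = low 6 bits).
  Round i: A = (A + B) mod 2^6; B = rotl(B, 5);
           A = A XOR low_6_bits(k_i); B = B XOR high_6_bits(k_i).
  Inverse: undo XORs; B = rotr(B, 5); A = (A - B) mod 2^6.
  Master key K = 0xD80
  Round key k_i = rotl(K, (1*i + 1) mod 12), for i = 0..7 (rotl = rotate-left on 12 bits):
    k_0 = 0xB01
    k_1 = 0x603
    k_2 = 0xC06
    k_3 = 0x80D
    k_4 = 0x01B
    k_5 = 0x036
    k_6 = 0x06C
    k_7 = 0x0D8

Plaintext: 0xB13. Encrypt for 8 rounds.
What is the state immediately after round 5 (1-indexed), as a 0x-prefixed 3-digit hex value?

s_0 = plaintext = 0xB13
s_1 = Round(s_0, k_0) = 0xF85
s_2 = Round(s_1, k_1) = 0x03A
s_3 = Round(s_2, k_2) = 0xF2D
s_4 = Round(s_3, k_3) = 0x916
s_5 = Round(s_4, k_4) = 0x84B
s_6 = Round(s_5, k_5) = 0x6A5
s_7 = Round(s_6, k_6) = 0x4F3
s_8 = Round(s_7, k_7) = 0x7BA

0x84B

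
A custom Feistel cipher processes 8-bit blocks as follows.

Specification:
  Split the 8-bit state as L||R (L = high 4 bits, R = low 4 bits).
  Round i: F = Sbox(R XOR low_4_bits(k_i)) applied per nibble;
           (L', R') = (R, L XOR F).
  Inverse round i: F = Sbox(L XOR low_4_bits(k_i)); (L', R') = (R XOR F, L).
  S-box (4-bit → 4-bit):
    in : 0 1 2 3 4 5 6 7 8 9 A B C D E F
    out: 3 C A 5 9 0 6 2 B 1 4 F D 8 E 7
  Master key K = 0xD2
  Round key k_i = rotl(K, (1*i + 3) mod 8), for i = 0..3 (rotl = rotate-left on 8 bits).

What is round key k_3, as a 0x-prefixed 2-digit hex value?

0xB4

K = 0xD2
k_0 = rotl(K, (1*0+3) mod 8) = rotl(K, 3) = 0x96
k_1 = rotl(K, (1*1+3) mod 8) = rotl(K, 4) = 0x2D
k_2 = rotl(K, (1*2+3) mod 8) = rotl(K, 5) = 0x5A
k_3 = rotl(K, (1*3+3) mod 8) = rotl(K, 6) = 0xB4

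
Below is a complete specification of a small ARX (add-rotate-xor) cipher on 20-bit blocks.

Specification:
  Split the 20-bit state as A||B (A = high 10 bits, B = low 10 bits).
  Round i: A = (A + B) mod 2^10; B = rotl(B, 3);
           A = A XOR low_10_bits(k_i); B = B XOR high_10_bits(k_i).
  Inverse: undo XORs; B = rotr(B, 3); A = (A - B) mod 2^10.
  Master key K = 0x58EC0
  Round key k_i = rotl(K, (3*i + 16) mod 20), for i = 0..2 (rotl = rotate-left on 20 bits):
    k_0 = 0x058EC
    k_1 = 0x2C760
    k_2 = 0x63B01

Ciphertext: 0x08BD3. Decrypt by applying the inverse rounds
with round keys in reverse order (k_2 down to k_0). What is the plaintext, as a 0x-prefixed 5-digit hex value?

0x168AB

s_0 = ciphertext = 0x08BD3
s_1 = InvRound(s_0, k_2) = 0x162CB
s_2 = InvRound(s_1, k_1) = 0x7A54F
s_3 = InvRound(s_2, k_0) = 0x168AB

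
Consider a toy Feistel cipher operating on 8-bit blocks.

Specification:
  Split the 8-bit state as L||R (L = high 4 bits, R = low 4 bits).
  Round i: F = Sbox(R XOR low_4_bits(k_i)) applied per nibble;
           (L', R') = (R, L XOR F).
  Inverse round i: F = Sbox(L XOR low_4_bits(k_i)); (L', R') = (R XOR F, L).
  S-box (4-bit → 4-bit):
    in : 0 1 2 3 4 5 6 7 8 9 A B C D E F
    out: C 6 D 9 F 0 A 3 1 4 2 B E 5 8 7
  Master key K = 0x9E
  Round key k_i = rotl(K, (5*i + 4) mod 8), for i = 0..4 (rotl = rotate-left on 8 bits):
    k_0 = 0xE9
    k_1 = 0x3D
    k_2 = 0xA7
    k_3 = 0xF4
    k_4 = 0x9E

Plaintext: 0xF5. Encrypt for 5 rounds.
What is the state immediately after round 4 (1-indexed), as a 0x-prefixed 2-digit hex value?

0xF0

s_0 = plaintext = 0xF5
s_1 = Round(s_0, k_0) = 0x51
s_2 = Round(s_1, k_1) = 0x1B
s_3 = Round(s_2, k_2) = 0xBF
s_4 = Round(s_3, k_3) = 0xF0
s_5 = Round(s_4, k_4) = 0x07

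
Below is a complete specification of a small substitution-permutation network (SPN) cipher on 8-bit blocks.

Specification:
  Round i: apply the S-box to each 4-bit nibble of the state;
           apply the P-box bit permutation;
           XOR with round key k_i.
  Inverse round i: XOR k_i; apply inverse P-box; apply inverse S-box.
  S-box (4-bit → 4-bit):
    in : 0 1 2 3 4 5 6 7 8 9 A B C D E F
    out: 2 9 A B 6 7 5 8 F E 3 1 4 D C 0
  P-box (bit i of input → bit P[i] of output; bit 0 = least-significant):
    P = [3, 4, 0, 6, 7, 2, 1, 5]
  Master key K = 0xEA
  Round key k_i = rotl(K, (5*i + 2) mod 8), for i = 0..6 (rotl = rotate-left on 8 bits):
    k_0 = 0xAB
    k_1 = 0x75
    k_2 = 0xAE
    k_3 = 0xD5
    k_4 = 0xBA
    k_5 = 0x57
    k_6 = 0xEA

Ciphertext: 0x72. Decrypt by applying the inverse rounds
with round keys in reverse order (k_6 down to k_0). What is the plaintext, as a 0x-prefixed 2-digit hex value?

0x38

s_0 = ciphertext = 0x72
s_1 = InvRound(s_0, k_6) = 0xBA
s_2 = InvRound(s_1, k_5) = 0x3D
s_3 = InvRound(s_2, k_4) = 0x5C
s_4 = InvRound(s_3, k_3) = 0xB6
s_5 = InvRound(s_4, k_2) = 0xFA
s_6 = InvRound(s_5, k_1) = 0x56
s_7 = InvRound(s_6, k_0) = 0x38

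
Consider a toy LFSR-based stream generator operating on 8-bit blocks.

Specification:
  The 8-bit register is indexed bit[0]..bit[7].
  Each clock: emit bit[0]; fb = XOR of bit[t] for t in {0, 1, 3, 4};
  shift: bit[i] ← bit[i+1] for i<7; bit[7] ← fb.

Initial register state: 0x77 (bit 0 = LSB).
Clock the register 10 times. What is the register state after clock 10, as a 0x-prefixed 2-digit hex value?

0x8D

reg_0 = 0x77
clock 1: out=1, reg = 0xBB
clock 2: out=1, reg = 0x5D
clock 3: out=1, reg = 0xAE
clock 4: out=0, reg = 0x57
clock 5: out=1, reg = 0xAB
clock 6: out=1, reg = 0xD5
clock 7: out=1, reg = 0x6A
clock 8: out=0, reg = 0x35
clock 9: out=1, reg = 0x1A
clock 10: out=0, reg = 0x8D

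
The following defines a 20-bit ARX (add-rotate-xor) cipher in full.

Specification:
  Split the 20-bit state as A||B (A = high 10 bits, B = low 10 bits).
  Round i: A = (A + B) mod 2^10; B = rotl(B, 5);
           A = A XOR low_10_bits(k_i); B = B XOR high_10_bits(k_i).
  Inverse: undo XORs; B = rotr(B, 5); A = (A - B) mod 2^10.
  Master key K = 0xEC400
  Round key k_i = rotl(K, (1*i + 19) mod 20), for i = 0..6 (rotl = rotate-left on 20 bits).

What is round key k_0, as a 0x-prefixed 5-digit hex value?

K = 0xEC400
k_0 = rotl(K, (1*0+19) mod 20) = rotl(K, 19) = 0x76200

0x76200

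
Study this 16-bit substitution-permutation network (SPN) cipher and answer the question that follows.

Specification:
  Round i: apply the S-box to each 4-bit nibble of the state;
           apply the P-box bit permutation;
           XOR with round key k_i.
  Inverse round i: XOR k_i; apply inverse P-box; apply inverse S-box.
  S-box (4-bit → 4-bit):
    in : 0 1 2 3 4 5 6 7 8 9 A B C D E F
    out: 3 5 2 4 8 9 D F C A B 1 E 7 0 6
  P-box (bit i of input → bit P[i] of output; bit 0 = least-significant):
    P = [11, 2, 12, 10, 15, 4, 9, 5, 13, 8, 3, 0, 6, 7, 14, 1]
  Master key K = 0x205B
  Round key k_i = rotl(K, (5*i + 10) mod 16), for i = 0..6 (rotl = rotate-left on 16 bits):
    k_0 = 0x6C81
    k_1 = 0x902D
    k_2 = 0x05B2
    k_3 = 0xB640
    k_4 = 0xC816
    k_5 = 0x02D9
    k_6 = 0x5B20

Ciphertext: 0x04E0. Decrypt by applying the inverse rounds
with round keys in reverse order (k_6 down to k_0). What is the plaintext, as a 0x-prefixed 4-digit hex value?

0x42F0

s_0 = ciphertext = 0x04E0
s_1 = InvRound(s_0, k_6) = 0xD236
s_2 = InvRound(s_1, k_5) = 0x785F
s_3 = InvRound(s_2, k_4) = 0xB6B3
s_4 = InvRound(s_3, k_3) = 0xA49E
s_5 = InvRound(s_4, k_2) = 0xED52
s_6 = InvRound(s_5, k_1) = 0x6797
s_7 = InvRound(s_6, k_0) = 0x42F0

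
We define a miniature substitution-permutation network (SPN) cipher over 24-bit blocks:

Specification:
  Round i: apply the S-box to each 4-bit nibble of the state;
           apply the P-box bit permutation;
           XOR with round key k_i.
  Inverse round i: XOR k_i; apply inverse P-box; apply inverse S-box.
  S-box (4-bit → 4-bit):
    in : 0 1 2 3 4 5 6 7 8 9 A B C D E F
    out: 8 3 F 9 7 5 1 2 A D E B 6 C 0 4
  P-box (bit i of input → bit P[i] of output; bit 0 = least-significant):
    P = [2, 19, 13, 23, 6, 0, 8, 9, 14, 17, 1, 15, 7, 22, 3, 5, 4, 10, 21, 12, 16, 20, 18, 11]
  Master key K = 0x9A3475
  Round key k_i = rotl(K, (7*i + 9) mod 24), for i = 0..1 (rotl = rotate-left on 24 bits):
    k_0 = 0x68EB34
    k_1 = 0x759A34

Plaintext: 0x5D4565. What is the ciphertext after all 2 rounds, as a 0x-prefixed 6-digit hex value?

s_0 = plaintext = 0x5D4565
s_1 = Round(s_0, k_0) = 0x0D9BFA
s_2 = Round(s_1, k_1) = 0xDF639C

0xDF639C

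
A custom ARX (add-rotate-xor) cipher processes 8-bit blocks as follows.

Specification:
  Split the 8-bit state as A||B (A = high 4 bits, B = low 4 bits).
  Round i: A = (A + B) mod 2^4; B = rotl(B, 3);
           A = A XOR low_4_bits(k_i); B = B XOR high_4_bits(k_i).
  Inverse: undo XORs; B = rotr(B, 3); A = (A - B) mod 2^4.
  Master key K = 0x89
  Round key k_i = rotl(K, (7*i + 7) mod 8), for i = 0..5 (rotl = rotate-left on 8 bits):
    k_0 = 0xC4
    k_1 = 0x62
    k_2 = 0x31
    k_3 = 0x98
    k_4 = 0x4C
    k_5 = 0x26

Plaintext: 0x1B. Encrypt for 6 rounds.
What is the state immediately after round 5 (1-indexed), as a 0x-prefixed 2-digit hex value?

0x39

s_0 = plaintext = 0x1B
s_1 = Round(s_0, k_0) = 0x81
s_2 = Round(s_1, k_1) = 0xBE
s_3 = Round(s_2, k_2) = 0x84
s_4 = Round(s_3, k_3) = 0x4B
s_5 = Round(s_4, k_4) = 0x39
s_6 = Round(s_5, k_5) = 0xAE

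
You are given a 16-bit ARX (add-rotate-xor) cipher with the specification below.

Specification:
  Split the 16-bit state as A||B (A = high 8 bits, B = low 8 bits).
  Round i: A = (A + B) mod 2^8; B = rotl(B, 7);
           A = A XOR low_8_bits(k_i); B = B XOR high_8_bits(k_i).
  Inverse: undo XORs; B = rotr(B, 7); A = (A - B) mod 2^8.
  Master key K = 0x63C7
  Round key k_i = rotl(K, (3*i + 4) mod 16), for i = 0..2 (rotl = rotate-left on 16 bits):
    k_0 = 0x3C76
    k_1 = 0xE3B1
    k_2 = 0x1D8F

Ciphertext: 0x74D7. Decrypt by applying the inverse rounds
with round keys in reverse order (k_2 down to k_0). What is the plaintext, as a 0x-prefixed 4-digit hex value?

0xFCA1

s_0 = ciphertext = 0x74D7
s_1 = InvRound(s_0, k_2) = 0x6695
s_2 = InvRound(s_1, k_1) = 0xEBEC
s_3 = InvRound(s_2, k_0) = 0xFCA1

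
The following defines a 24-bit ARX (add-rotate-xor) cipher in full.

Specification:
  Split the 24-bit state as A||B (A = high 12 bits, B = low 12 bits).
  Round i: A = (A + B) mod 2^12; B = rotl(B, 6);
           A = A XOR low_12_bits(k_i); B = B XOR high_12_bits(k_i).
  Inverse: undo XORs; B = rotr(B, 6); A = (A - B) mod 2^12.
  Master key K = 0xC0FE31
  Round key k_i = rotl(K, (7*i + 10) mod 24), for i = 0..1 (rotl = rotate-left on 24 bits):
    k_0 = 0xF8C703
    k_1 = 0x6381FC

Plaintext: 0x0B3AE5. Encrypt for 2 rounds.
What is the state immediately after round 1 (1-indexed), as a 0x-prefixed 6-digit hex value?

s_0 = plaintext = 0x0B3AE5
s_1 = Round(s_0, k_0) = 0xC9B6E7
s_2 = Round(s_1, k_1) = 0x27EFE3

0xC9B6E7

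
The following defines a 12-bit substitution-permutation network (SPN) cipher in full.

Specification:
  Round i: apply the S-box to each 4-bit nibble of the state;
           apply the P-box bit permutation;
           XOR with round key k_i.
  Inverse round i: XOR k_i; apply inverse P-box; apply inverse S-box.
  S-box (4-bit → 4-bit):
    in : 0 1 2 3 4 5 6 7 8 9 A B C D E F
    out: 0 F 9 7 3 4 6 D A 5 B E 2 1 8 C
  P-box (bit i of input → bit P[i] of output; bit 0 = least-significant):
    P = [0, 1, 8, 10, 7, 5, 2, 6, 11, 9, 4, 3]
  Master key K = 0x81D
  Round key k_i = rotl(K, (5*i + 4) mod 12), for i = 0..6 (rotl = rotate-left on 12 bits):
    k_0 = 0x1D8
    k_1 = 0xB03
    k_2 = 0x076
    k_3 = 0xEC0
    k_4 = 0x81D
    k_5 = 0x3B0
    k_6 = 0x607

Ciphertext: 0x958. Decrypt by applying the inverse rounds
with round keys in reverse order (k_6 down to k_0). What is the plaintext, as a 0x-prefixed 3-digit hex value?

s_0 = ciphertext = 0x958
s_1 = InvRound(s_0, k_6) = 0x1F1
s_2 = InvRound(s_1, k_5) = 0xCED
s_3 = InvRound(s_2, k_4) = 0x5AE
s_4 = InvRound(s_3, k_3) = 0xAB6
s_5 = InvRound(s_4, k_2) = 0x420
s_6 = InvRound(s_5, k_1) = 0x4C1
s_7 = InvRound(s_6, k_0) = 0xF07

0xF07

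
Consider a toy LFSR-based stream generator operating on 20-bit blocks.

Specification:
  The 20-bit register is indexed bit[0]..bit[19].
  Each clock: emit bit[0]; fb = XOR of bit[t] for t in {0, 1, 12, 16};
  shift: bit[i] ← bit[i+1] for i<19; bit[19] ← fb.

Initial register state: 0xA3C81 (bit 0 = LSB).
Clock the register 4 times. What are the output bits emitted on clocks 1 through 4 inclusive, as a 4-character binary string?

reg_0 = 0xA3C81
clock 1: out=1, reg = 0x51E40
clock 2: out=0, reg = 0x28F20
clock 3: out=0, reg = 0x14790
clock 4: out=0, reg = 0x8A3C8

1000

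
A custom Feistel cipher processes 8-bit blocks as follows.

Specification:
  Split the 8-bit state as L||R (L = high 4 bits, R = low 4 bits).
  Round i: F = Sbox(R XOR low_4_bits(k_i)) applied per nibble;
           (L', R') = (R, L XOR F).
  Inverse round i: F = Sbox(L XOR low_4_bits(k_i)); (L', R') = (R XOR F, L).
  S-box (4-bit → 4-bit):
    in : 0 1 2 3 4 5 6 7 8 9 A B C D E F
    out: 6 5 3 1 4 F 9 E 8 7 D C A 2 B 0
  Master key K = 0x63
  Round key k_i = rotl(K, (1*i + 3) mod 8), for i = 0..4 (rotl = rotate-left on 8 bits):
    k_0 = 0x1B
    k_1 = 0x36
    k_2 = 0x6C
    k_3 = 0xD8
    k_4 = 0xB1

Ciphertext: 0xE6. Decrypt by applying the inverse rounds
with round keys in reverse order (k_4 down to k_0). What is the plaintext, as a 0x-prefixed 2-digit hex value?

0x7B

s_0 = ciphertext = 0xE6
s_1 = InvRound(s_0, k_4) = 0x6E
s_2 = InvRound(s_1, k_3) = 0x56
s_3 = InvRound(s_2, k_2) = 0x15
s_4 = InvRound(s_3, k_1) = 0xB1
s_5 = InvRound(s_4, k_0) = 0x7B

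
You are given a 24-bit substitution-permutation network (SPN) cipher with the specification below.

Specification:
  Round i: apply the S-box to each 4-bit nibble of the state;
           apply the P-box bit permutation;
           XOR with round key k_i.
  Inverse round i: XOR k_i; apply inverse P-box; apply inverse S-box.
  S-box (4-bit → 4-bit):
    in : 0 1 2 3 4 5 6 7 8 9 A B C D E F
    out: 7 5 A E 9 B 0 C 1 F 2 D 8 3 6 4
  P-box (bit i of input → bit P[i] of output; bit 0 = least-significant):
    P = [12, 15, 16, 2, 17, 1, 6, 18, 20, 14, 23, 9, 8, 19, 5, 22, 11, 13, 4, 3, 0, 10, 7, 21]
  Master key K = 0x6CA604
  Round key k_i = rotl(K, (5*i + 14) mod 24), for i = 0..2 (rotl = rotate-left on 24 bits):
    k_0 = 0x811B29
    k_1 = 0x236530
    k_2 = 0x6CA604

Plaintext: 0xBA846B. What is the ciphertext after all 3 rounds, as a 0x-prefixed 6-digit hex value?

0x1DEB1B

s_0 = plaintext = 0xBA846B
s_1 = Round(s_0, k_0) = 0xB028AC
s_2 = Round(s_1, k_1) = 0x5B4DA7
s_3 = Round(s_2, k_2) = 0x1DEB1B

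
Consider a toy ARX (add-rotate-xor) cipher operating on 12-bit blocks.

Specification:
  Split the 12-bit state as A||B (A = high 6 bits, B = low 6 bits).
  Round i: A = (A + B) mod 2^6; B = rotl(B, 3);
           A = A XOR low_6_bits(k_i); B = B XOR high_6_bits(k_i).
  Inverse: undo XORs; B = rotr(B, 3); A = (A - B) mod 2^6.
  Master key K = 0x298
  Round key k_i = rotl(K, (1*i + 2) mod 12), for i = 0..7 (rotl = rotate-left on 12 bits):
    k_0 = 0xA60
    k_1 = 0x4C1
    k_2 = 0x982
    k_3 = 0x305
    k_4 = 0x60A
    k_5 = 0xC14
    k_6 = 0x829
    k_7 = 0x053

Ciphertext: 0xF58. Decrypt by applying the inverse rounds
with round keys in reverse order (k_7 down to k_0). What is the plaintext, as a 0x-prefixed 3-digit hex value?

s_0 = ciphertext = 0xF58
s_1 = InvRound(s_0, k_7) = 0x8CB
s_2 = InvRound(s_1, k_6) = 0xB5D
s_3 = InvRound(s_2, k_5) = 0x32D
s_4 = InvRound(s_3, k_4) = 0x62E
s_5 = InvRound(s_4, k_3) = 0x254
s_6 = InvRound(s_5, k_2) = 0xD56
s_7 = InvRound(s_6, k_1) = 0x328
s_8 = InvRound(s_7, k_0) = 0x908

0x908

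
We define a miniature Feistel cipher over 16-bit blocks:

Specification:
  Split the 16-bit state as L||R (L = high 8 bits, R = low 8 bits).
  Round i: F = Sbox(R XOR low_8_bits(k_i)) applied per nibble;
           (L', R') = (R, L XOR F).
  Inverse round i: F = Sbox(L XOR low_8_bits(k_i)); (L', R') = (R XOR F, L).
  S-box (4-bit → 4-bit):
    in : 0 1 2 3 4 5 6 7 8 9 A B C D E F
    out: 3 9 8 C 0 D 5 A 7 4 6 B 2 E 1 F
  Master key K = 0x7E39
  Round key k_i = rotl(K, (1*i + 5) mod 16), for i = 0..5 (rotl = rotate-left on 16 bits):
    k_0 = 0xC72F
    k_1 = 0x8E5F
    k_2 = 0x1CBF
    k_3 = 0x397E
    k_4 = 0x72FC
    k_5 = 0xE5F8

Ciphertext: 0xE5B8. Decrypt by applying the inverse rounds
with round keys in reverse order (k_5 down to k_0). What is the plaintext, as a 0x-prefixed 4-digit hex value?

s_0 = ciphertext = 0xE5B8
s_1 = InvRound(s_0, k_5) = 0x26E5
s_2 = InvRound(s_1, k_4) = 0x0326
s_3 = InvRound(s_2, k_3) = 0x8803
s_4 = InvRound(s_3, k_2) = 0xC988
s_5 = InvRound(s_4, k_1) = 0xCDC9
s_6 = InvRound(s_5, k_0) = 0xD1CD

0xD1CD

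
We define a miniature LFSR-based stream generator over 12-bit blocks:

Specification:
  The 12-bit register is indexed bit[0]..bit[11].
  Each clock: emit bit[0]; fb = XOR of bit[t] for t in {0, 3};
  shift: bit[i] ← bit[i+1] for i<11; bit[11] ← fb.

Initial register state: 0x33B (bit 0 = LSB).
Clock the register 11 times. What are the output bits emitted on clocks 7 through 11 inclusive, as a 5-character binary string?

reg_0 = 0x33B
clock 1: out=1, reg = 0x19D
clock 2: out=1, reg = 0x0CE
clock 3: out=0, reg = 0x867
clock 4: out=1, reg = 0xC33
clock 5: out=1, reg = 0xE19
clock 6: out=1, reg = 0x70C
clock 7: out=0, reg = 0xB86
clock 8: out=0, reg = 0x5C3
clock 9: out=1, reg = 0xAE1
clock 10: out=1, reg = 0xD70
clock 11: out=0, reg = 0x6B8

00110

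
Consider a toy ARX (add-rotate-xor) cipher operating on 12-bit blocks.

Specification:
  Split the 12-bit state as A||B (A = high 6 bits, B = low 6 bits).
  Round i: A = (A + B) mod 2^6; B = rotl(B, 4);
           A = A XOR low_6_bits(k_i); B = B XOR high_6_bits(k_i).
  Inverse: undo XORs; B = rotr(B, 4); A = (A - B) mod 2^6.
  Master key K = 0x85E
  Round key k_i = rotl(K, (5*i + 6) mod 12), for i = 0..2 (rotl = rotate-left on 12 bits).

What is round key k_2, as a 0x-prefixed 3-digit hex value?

0x5E8

K = 0x85E
k_0 = rotl(K, (5*0+6) mod 12) = rotl(K, 6) = 0x7A1
k_1 = rotl(K, (5*1+6) mod 12) = rotl(K, 11) = 0x42F
k_2 = rotl(K, (5*2+6) mod 12) = rotl(K, 4) = 0x5E8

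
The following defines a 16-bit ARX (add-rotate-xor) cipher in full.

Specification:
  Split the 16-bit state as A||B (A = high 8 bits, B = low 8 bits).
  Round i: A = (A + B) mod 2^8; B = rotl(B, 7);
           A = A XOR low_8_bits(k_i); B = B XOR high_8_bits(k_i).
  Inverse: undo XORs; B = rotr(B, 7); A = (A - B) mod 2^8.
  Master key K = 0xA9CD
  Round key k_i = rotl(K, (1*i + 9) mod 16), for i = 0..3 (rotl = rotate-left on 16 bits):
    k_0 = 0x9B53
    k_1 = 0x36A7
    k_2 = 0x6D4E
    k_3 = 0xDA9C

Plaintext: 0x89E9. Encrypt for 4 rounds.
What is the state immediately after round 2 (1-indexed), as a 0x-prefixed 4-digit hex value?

s_0 = plaintext = 0x89E9
s_1 = Round(s_0, k_0) = 0x216F
s_2 = Round(s_1, k_1) = 0x3781
s_3 = Round(s_2, k_2) = 0xF6AD
s_4 = Round(s_3, k_3) = 0x3F0C

0x3781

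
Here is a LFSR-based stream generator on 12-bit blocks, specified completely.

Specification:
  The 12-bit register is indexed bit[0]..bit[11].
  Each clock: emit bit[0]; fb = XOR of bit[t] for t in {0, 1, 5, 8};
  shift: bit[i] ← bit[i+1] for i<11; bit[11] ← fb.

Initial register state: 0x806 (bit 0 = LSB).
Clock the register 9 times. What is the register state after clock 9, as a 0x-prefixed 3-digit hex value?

reg_0 = 0x806
clock 1: out=0, reg = 0xC03
clock 2: out=1, reg = 0x601
clock 3: out=1, reg = 0xB00
clock 4: out=0, reg = 0xD80
clock 5: out=0, reg = 0xEC0
clock 6: out=0, reg = 0x760
clock 7: out=0, reg = 0x3B0
clock 8: out=0, reg = 0x1D8
clock 9: out=0, reg = 0x8EC

0x8EC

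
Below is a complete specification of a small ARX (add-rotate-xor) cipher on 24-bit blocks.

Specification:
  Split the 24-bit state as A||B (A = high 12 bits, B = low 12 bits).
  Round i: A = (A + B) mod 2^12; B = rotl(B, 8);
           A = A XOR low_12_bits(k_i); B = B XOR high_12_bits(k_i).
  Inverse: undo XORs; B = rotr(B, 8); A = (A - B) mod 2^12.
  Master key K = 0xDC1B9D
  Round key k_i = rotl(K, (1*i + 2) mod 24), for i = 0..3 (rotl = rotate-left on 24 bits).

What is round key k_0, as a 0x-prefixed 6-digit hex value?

K = 0xDC1B9D
k_0 = rotl(K, (1*0+2) mod 24) = rotl(K, 2) = 0x706E77

0x706E77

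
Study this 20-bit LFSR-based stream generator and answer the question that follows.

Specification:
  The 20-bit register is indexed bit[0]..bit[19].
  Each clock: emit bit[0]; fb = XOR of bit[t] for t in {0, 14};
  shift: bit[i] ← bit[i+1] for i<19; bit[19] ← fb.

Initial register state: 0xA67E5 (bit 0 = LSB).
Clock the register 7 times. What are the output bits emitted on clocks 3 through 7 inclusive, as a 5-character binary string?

10011

reg_0 = 0xA67E5
clock 1: out=1, reg = 0x533F2
clock 2: out=0, reg = 0x299F9
clock 3: out=1, reg = 0x94CFC
clock 4: out=0, reg = 0xCA67E
clock 5: out=0, reg = 0x6533F
clock 6: out=1, reg = 0x3299F
clock 7: out=1, reg = 0x994CF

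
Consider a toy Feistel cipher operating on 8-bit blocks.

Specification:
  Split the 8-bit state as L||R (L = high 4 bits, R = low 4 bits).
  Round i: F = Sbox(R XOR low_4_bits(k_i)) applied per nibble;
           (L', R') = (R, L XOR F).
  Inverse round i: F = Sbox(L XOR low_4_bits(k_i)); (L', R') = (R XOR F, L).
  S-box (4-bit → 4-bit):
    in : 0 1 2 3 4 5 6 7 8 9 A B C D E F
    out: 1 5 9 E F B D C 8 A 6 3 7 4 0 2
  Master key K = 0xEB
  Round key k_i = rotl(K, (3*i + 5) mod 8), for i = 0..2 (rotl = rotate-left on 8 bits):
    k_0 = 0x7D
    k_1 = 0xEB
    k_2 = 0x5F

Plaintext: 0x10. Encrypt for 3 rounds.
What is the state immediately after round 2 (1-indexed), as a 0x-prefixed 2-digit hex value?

0x50

s_0 = plaintext = 0x10
s_1 = Round(s_0, k_0) = 0x05
s_2 = Round(s_1, k_1) = 0x50
s_3 = Round(s_2, k_2) = 0x07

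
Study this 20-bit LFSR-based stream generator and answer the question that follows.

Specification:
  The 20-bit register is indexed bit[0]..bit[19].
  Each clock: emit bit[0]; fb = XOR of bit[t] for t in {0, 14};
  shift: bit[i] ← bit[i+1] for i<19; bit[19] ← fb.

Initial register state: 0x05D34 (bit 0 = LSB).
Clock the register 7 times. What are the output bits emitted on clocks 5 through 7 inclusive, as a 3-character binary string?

110

reg_0 = 0x05D34
clock 1: out=0, reg = 0x82E9A
clock 2: out=0, reg = 0x4174D
clock 3: out=1, reg = 0xA0BA6
clock 4: out=0, reg = 0x505D3
clock 5: out=1, reg = 0xA82E9
clock 6: out=1, reg = 0xD4174
clock 7: out=0, reg = 0xEA0BA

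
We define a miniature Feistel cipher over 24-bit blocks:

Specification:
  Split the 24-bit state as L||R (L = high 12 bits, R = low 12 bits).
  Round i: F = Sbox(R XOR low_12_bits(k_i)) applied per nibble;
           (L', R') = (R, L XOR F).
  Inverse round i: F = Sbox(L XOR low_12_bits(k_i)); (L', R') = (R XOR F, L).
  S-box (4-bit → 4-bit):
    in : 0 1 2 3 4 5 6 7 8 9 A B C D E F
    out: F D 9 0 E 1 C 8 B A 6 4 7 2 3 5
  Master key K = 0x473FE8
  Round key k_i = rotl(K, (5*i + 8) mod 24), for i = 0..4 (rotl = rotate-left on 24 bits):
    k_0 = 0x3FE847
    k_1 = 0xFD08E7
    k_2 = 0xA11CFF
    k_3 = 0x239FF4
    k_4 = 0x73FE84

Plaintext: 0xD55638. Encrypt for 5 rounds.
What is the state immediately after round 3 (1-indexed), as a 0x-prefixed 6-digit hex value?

0xA302A5

s_0 = plaintext = 0xD55638
s_1 = Round(s_0, k_0) = 0x638ED0
s_2 = Round(s_1, k_1) = 0xED0A30
s_3 = Round(s_2, k_2) = 0xA302A5
s_4 = Round(s_3, k_3) = 0x2A582D
s_5 = Round(s_4, k_4) = 0x82DECF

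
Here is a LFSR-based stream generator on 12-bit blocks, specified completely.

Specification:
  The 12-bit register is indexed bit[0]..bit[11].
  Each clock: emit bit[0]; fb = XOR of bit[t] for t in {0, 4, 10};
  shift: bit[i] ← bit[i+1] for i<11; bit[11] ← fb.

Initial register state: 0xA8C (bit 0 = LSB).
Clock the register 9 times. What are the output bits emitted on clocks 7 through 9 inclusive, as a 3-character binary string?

010

reg_0 = 0xA8C
clock 1: out=0, reg = 0x546
clock 2: out=0, reg = 0xAA3
clock 3: out=1, reg = 0xD51
clock 4: out=1, reg = 0xEA8
clock 5: out=0, reg = 0xF54
clock 6: out=0, reg = 0x7AA
clock 7: out=0, reg = 0xBD5
clock 8: out=1, reg = 0x5EA
clock 9: out=0, reg = 0xAF5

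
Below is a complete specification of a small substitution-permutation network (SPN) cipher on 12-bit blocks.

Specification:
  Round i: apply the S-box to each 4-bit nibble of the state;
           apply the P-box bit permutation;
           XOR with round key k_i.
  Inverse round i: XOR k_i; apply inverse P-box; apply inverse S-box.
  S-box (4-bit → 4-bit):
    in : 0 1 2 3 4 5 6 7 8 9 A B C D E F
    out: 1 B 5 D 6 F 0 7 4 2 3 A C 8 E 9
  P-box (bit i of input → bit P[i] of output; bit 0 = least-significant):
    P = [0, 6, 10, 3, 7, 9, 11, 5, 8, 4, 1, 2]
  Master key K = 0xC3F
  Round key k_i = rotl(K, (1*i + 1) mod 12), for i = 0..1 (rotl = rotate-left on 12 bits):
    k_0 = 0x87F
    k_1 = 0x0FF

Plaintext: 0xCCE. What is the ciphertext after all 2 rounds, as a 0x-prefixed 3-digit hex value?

0x204

s_0 = plaintext = 0xCCE
s_1 = Round(s_0, k_0) = 0x411
s_2 = Round(s_1, k_1) = 0x204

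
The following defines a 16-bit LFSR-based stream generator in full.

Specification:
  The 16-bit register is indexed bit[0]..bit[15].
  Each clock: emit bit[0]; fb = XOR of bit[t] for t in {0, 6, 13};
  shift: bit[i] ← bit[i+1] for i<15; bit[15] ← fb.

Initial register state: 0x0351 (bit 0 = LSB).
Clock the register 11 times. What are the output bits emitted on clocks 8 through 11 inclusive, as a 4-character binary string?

0110

reg_0 = 0x0351
clock 1: out=1, reg = 0x01A8
clock 2: out=0, reg = 0x00D4
clock 3: out=0, reg = 0x806A
clock 4: out=0, reg = 0xC035
clock 5: out=1, reg = 0xE01A
clock 6: out=0, reg = 0xF00D
clock 7: out=1, reg = 0x7806
clock 8: out=0, reg = 0xBC03
clock 9: out=1, reg = 0x5E01
clock 10: out=1, reg = 0xAF00
clock 11: out=0, reg = 0xD780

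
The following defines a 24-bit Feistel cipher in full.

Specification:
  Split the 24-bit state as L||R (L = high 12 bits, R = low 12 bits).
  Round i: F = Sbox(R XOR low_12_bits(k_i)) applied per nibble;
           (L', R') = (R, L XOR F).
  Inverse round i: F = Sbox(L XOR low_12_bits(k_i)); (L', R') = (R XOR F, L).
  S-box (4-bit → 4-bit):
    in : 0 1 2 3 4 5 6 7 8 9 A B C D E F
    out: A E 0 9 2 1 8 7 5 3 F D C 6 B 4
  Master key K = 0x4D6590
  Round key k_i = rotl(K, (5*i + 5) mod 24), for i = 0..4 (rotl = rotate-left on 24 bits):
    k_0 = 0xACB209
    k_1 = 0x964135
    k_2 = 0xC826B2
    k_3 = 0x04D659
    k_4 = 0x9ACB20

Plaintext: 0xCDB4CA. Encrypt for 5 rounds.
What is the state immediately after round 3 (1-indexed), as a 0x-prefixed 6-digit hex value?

0x5CDD66

s_0 = plaintext = 0xCDB4CA
s_1 = Round(s_0, k_0) = 0x4CA412
s_2 = Round(s_1, k_1) = 0x4125CD
s_3 = Round(s_2, k_2) = 0x5CDD66
s_4 = Round(s_3, k_3) = 0xD66859
s_5 = Round(s_4, k_4) = 0x859415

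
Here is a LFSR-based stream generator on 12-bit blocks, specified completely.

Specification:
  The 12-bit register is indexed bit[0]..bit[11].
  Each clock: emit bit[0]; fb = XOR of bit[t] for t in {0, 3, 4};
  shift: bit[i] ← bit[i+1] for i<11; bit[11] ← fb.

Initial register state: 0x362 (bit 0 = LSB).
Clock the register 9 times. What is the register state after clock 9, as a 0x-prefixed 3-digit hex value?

reg_0 = 0x362
clock 1: out=0, reg = 0x1B1
clock 2: out=1, reg = 0x0D8
clock 3: out=0, reg = 0x06C
clock 4: out=0, reg = 0x836
clock 5: out=0, reg = 0xC1B
clock 6: out=1, reg = 0xE0D
clock 7: out=1, reg = 0x706
clock 8: out=0, reg = 0x383
clock 9: out=1, reg = 0x9C1

0x9C1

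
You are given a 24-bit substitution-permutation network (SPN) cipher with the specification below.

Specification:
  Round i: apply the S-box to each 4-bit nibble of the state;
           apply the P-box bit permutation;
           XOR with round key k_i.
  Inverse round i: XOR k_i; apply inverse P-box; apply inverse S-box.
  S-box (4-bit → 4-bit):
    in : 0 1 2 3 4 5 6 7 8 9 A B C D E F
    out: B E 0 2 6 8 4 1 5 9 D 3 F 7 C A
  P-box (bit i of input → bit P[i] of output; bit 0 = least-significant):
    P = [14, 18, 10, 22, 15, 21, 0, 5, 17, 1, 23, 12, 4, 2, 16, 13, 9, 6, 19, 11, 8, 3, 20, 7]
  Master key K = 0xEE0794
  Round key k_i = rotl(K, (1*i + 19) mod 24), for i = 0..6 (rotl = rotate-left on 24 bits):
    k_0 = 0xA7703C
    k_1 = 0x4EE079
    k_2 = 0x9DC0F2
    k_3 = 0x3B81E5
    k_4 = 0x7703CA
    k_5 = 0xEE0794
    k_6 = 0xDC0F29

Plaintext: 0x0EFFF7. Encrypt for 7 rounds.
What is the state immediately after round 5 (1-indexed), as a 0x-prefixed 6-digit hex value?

s_0 = plaintext = 0x0EFFF7
s_1 = Round(s_0, k_0) = 0x8F0992
s_2 = Round(s_1, k_1) = 0x5C590D
s_3 = Round(s_2, k_2) = 0xB33E12
s_4 = Round(s_3, k_3) = 0x9B9088
s_5 = Round(s_4, k_4) = 0x75F419
s_6 = Round(s_5, k_5) = 0x0E6EB3
s_7 = Round(s_6, k_6) = 0x7196A1

0x75F419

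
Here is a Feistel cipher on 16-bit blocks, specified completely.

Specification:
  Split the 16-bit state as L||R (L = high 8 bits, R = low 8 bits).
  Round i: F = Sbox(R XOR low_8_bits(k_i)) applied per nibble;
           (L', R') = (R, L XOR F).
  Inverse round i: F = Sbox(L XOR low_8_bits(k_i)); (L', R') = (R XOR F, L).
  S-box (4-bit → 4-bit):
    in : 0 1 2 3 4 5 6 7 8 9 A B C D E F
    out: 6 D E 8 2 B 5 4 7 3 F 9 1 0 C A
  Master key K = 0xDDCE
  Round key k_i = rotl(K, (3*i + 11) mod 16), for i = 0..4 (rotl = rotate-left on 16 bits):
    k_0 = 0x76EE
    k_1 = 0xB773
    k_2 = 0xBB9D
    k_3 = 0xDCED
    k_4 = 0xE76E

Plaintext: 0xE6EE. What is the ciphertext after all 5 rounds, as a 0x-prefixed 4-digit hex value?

0x14C6

s_0 = plaintext = 0xE6EE
s_1 = Round(s_0, k_0) = 0xEE80
s_2 = Round(s_1, k_1) = 0x8046
s_3 = Round(s_2, k_2) = 0x4689
s_4 = Round(s_3, k_3) = 0x8914
s_5 = Round(s_4, k_4) = 0x14C6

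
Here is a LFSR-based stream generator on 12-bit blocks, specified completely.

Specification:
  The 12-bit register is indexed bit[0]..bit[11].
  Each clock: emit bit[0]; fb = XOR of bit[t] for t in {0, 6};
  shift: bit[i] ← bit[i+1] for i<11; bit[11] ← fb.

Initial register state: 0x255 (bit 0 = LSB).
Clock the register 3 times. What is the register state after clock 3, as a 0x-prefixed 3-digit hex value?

0x84A

reg_0 = 0x255
clock 1: out=1, reg = 0x12A
clock 2: out=0, reg = 0x095
clock 3: out=1, reg = 0x84A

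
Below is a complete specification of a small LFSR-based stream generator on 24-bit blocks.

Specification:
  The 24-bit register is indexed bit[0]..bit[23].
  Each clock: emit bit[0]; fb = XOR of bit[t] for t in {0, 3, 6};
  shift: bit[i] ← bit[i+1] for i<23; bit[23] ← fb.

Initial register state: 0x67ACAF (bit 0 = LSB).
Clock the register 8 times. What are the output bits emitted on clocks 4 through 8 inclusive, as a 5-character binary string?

10101

reg_0 = 0x67ACAF
clock 1: out=1, reg = 0x33D657
clock 2: out=1, reg = 0x19EB2B
clock 3: out=1, reg = 0x0CF595
clock 4: out=1, reg = 0x867ACA
clock 5: out=0, reg = 0x433D65
clock 6: out=1, reg = 0x219EB2
clock 7: out=0, reg = 0x10CF59
clock 8: out=1, reg = 0x8867AC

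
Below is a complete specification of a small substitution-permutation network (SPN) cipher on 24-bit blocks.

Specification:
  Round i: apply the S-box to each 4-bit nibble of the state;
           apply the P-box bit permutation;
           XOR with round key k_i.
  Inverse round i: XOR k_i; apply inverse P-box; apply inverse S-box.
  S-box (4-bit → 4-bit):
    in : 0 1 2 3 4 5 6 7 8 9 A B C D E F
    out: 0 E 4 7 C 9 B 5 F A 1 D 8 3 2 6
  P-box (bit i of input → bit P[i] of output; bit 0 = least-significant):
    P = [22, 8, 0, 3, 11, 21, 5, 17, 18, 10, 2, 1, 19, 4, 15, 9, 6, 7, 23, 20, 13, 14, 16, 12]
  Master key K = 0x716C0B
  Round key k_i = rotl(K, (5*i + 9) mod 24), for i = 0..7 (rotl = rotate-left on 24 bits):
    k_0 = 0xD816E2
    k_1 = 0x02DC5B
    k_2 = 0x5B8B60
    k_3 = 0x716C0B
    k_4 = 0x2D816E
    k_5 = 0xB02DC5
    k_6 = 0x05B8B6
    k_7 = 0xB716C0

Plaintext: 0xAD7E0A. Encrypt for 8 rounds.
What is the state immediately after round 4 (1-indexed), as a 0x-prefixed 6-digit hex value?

0xEDDA59

s_0 = plaintext = 0xAD7E0A
s_1 = Round(s_0, k_0) = 0x90B222
s_2 = Round(s_1, k_1) = 0x0A0E7E
s_3 = Round(s_2, k_2) = 0x5B8600
s_4 = Round(s_3, k_3) = 0xEDDA59
s_5 = Round(s_4, k_4) = 0x23C8B6
s_6 = Round(s_5, k_5) = 0x77222B
s_7 = Round(s_6, k_6) = 0xC418DB
s_8 = Round(s_7, k_7) = 0x4388DF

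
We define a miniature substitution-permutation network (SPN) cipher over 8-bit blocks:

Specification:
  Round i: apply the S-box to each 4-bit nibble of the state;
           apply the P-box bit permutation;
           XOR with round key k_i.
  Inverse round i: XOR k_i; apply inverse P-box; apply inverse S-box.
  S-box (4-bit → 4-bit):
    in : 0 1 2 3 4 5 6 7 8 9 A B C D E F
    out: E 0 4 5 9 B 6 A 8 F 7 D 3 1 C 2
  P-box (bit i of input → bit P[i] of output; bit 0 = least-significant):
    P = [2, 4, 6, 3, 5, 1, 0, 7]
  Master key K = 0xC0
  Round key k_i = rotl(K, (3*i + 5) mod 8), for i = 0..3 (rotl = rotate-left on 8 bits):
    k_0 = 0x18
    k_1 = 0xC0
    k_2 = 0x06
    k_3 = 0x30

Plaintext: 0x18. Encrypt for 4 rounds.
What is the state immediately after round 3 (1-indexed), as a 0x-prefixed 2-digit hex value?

0xAD

s_0 = plaintext = 0x18
s_1 = Round(s_0, k_0) = 0x10
s_2 = Round(s_1, k_1) = 0x98
s_3 = Round(s_2, k_2) = 0xAD
s_4 = Round(s_3, k_3) = 0x17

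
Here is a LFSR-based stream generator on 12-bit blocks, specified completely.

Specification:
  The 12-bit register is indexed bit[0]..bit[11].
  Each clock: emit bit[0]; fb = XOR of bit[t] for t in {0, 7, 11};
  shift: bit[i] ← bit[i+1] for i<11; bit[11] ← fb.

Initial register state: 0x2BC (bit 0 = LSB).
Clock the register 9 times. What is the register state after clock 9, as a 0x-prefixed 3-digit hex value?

reg_0 = 0x2BC
clock 1: out=0, reg = 0x95E
clock 2: out=0, reg = 0xCAF
clock 3: out=1, reg = 0xE57
clock 4: out=1, reg = 0x72B
clock 5: out=1, reg = 0xB95
clock 6: out=1, reg = 0xDCA
clock 7: out=0, reg = 0x6E5
clock 8: out=1, reg = 0x372
clock 9: out=0, reg = 0x1B9

0x1B9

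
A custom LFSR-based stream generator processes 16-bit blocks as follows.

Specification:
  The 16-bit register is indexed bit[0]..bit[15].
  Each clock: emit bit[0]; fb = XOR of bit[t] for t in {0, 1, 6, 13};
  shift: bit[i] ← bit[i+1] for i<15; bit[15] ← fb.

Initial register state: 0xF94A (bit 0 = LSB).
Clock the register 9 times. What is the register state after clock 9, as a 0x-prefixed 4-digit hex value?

0x92FC

reg_0 = 0xF94A
clock 1: out=0, reg = 0xFCA5
clock 2: out=1, reg = 0x7E52
clock 3: out=0, reg = 0xBF29
clock 4: out=1, reg = 0x5F94
clock 5: out=0, reg = 0x2FCA
clock 6: out=0, reg = 0x97E5
clock 7: out=1, reg = 0x4BF2
clock 8: out=0, reg = 0x25F9
clock 9: out=1, reg = 0x92FC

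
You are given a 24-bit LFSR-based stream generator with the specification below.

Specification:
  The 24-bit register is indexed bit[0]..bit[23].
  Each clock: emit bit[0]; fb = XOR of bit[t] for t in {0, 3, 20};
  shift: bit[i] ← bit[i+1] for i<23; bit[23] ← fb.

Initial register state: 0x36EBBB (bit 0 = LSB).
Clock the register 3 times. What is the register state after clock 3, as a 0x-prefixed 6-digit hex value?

0xE6DD77

reg_0 = 0x36EBBB
clock 1: out=1, reg = 0x9B75DD
clock 2: out=1, reg = 0xCDBAEE
clock 3: out=0, reg = 0xE6DD77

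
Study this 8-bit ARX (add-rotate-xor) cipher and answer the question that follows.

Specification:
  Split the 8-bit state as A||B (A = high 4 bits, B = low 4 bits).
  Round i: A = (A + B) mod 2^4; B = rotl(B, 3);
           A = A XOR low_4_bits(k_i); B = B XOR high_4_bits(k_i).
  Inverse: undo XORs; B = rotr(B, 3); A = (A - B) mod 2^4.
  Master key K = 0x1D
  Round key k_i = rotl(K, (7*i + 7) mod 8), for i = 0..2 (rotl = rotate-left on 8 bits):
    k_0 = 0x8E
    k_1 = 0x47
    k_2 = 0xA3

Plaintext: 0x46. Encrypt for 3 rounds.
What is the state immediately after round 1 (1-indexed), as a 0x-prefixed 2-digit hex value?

0x4B

s_0 = plaintext = 0x46
s_1 = Round(s_0, k_0) = 0x4B
s_2 = Round(s_1, k_1) = 0x89
s_3 = Round(s_2, k_2) = 0x26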